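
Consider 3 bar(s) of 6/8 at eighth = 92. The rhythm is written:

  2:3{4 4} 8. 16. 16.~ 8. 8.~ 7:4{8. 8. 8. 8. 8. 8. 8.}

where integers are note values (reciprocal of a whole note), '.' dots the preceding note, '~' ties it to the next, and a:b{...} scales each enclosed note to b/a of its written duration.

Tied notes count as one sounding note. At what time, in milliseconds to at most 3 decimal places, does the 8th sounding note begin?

1. 0.0ms @ 0 + 1956.522ms (3)
2. 1956.522ms @ 3 + 1956.522ms (3)
3. 3913.043ms @ 6 + 978.261ms (3/2)
4. 4891.304ms @ 15/2 + 489.13ms (3/4)
5. 5380.435ms @ 33/4 + 1467.391ms (9/4)
6. 6847.826ms @ 21/2 + 1537.267ms (33/14)
7. 8385.093ms @ 90/7 + 559.006ms (6/7)
8. 8944.099ms @ 96/7 + 559.006ms (6/7)
9. 9503.106ms @ 102/7 + 559.006ms (6/7)
10. 10062.112ms @ 108/7 + 559.006ms (6/7)
11. 10621.118ms @ 114/7 + 559.006ms (6/7)
12. 11180.124ms @ 120/7 + 559.006ms (6/7)

note 8 onset = 96/7b = 8944.099ms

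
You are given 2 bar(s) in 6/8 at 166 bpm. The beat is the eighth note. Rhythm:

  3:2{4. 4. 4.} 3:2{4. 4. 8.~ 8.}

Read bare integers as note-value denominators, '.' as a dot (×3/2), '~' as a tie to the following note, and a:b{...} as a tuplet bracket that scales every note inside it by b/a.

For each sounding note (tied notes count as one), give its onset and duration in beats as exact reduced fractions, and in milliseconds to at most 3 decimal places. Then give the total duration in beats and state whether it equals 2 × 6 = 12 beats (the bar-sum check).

1) 0.0ms=0b +722.892ms=2b
2) 722.892ms=2b +722.892ms=2b
3) 1445.783ms=4b +722.892ms=2b
4) 2168.675ms=6b +722.892ms=2b
5) 2891.566ms=8b +722.892ms=2b
6) 3614.458ms=10b +722.892ms=2b
Σ=12b of 12 (166bpm 6/8) — PASS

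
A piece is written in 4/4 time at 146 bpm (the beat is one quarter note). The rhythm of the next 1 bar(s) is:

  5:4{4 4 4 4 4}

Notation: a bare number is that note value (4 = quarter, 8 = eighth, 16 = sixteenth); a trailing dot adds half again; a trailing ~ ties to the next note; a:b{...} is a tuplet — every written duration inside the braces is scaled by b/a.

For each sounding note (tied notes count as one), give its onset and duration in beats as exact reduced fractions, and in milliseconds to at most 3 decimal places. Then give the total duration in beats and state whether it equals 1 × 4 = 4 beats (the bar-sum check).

1) 0.0ms=0b +328.767ms=4/5b
2) 328.767ms=4/5b +328.767ms=4/5b
3) 657.534ms=8/5b +328.767ms=4/5b
4) 986.301ms=12/5b +328.767ms=4/5b
5) 1315.068ms=16/5b +328.767ms=4/5b
Σ=4b of 4 (146bpm 4/4) — PASS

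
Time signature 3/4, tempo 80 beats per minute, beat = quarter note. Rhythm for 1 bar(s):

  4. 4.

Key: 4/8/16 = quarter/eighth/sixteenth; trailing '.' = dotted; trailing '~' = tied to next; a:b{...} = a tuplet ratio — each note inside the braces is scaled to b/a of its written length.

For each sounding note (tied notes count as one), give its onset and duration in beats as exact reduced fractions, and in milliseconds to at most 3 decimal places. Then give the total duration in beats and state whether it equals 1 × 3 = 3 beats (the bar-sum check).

1) 0.0ms=0b +1125.0ms=3/2b
2) 1125.0ms=3/2b +1125.0ms=3/2b
Σ=3b of 3 (80bpm 3/4) — PASS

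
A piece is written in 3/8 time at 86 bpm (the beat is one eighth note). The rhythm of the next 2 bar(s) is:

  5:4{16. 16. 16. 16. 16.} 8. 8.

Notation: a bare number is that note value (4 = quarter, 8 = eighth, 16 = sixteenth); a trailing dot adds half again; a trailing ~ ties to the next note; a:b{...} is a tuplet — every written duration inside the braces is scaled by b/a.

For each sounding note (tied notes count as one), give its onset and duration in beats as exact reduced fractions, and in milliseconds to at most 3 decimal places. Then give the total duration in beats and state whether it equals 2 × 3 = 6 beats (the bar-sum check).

1) 0.0ms=0b +418.605ms=3/5b
2) 418.605ms=3/5b +418.605ms=3/5b
3) 837.209ms=6/5b +418.605ms=3/5b
4) 1255.814ms=9/5b +418.605ms=3/5b
5) 1674.419ms=12/5b +418.605ms=3/5b
6) 2093.023ms=3b +1046.512ms=3/2b
7) 3139.535ms=9/2b +1046.512ms=3/2b
Σ=6b of 6 (86bpm 3/8) — PASS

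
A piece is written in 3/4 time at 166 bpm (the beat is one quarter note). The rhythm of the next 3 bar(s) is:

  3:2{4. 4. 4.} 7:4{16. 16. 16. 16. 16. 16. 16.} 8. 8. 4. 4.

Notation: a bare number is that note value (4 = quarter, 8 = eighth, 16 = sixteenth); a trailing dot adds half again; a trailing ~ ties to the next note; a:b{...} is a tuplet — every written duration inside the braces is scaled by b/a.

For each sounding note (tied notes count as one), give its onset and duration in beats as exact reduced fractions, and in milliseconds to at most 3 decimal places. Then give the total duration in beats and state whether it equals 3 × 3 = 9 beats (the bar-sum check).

1) 0.0ms=0b +361.446ms=1b
2) 361.446ms=1b +361.446ms=1b
3) 722.892ms=2b +361.446ms=1b
4) 1084.337ms=3b +77.453ms=3/14b
5) 1161.79ms=45/14b +77.453ms=3/14b
6) 1239.243ms=24/7b +77.453ms=3/14b
7) 1316.695ms=51/14b +77.453ms=3/14b
8) 1394.148ms=27/7b +77.453ms=3/14b
9) 1471.601ms=57/14b +77.453ms=3/14b
10) 1549.053ms=30/7b +77.453ms=3/14b
11) 1626.506ms=9/2b +271.084ms=3/4b
12) 1897.59ms=21/4b +271.084ms=3/4b
13) 2168.675ms=6b +542.169ms=3/2b
14) 2710.843ms=15/2b +542.169ms=3/2b
Σ=9b of 9 (166bpm 3/4) — PASS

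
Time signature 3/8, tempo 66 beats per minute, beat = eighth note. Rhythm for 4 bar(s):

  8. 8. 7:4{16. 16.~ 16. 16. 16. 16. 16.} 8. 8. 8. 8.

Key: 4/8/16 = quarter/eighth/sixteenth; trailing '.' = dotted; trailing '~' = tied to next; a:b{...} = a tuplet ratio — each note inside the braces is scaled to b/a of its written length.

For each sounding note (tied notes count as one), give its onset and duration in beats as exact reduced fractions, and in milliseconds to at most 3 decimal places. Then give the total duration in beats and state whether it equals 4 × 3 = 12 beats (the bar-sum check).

1) 0.0ms=0b +1363.636ms=3/2b
2) 1363.636ms=3/2b +1363.636ms=3/2b
3) 2727.273ms=3b +389.61ms=3/7b
4) 3116.883ms=24/7b +779.221ms=6/7b
5) 3896.104ms=30/7b +389.61ms=3/7b
6) 4285.714ms=33/7b +389.61ms=3/7b
7) 4675.325ms=36/7b +389.61ms=3/7b
8) 5064.935ms=39/7b +389.61ms=3/7b
9) 5454.545ms=6b +1363.636ms=3/2b
10) 6818.182ms=15/2b +1363.636ms=3/2b
11) 8181.818ms=9b +1363.636ms=3/2b
12) 9545.455ms=21/2b +1363.636ms=3/2b
Σ=12b of 12 (66bpm 3/8) — PASS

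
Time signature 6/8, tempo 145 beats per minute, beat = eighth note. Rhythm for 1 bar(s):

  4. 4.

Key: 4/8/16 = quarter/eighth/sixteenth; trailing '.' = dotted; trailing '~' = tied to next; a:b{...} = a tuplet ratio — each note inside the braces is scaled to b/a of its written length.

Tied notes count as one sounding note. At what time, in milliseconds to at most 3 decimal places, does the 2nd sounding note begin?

note 2 onset = 3b = 1241.379ms

1. 0.0ms @ 0 + 1241.379ms (3)
2. 1241.379ms @ 3 + 1241.379ms (3)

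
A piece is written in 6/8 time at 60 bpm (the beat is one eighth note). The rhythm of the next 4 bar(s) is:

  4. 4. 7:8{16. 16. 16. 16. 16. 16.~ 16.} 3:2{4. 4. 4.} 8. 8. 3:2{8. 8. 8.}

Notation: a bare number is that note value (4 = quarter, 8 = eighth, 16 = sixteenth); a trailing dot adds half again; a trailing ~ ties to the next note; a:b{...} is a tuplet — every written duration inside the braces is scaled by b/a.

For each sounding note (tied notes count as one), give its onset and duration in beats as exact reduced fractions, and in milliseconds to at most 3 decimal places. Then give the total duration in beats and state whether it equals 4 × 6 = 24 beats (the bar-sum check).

1) 0.0ms=0b +3000.0ms=3b
2) 3000.0ms=3b +3000.0ms=3b
3) 6000.0ms=6b +857.143ms=6/7b
4) 6857.143ms=48/7b +857.143ms=6/7b
5) 7714.286ms=54/7b +857.143ms=6/7b
6) 8571.429ms=60/7b +857.143ms=6/7b
7) 9428.571ms=66/7b +857.143ms=6/7b
8) 10285.714ms=72/7b +1714.286ms=12/7b
9) 12000.0ms=12b +2000.0ms=2b
10) 14000.0ms=14b +2000.0ms=2b
11) 16000.0ms=16b +2000.0ms=2b
12) 18000.0ms=18b +1500.0ms=3/2b
13) 19500.0ms=39/2b +1500.0ms=3/2b
14) 21000.0ms=21b +1000.0ms=1b
15) 22000.0ms=22b +1000.0ms=1b
16) 23000.0ms=23b +1000.0ms=1b
Σ=24b of 24 (60bpm 6/8) — PASS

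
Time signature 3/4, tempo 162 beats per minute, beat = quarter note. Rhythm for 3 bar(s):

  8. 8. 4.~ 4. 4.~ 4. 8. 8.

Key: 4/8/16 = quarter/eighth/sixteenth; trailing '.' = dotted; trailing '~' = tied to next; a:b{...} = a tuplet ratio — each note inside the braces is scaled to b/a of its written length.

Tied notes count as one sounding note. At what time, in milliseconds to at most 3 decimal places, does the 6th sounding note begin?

note 6 onset = 33/4b = 3055.556ms

1. 0.0ms @ 0 + 277.778ms (3/4)
2. 277.778ms @ 3/4 + 277.778ms (3/4)
3. 555.556ms @ 3/2 + 1111.111ms (3)
4. 1666.667ms @ 9/2 + 1111.111ms (3)
5. 2777.778ms @ 15/2 + 277.778ms (3/4)
6. 3055.556ms @ 33/4 + 277.778ms (3/4)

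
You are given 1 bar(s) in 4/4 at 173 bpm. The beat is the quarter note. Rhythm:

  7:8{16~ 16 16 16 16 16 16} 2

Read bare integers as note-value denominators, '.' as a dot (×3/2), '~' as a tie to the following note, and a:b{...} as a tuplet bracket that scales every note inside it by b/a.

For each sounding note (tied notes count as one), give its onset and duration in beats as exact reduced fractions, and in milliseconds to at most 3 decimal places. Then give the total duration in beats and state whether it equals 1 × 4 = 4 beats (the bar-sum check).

1) 0.0ms=0b +198.183ms=4/7b
2) 198.183ms=4/7b +99.092ms=2/7b
3) 297.275ms=6/7b +99.092ms=2/7b
4) 396.367ms=8/7b +99.092ms=2/7b
5) 495.458ms=10/7b +99.092ms=2/7b
6) 594.55ms=12/7b +99.092ms=2/7b
7) 693.642ms=2b +693.642ms=2b
Σ=4b of 4 (173bpm 4/4) — PASS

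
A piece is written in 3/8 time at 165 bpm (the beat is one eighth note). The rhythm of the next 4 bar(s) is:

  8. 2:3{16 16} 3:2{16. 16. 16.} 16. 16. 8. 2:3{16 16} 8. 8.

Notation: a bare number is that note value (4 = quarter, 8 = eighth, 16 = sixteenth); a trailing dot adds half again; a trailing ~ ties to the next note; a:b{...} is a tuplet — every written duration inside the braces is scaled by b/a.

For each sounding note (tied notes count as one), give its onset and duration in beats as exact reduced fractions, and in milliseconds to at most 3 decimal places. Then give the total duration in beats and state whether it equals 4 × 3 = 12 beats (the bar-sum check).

1) 0.0ms=0b +545.455ms=3/2b
2) 545.455ms=3/2b +272.727ms=3/4b
3) 818.182ms=9/4b +272.727ms=3/4b
4) 1090.909ms=3b +181.818ms=1/2b
5) 1272.727ms=7/2b +181.818ms=1/2b
6) 1454.545ms=4b +181.818ms=1/2b
7) 1636.364ms=9/2b +272.727ms=3/4b
8) 1909.091ms=21/4b +272.727ms=3/4b
9) 2181.818ms=6b +545.455ms=3/2b
10) 2727.273ms=15/2b +272.727ms=3/4b
11) 3000.0ms=33/4b +272.727ms=3/4b
12) 3272.727ms=9b +545.455ms=3/2b
13) 3818.182ms=21/2b +545.455ms=3/2b
Σ=12b of 12 (165bpm 3/8) — PASS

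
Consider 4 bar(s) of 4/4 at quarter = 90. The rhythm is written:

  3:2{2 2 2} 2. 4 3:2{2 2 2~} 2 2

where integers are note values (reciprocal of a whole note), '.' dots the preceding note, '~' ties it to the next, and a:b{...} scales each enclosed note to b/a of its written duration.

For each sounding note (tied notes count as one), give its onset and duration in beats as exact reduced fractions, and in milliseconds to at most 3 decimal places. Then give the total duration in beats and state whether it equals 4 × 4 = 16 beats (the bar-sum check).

1) 0.0ms=0b +888.889ms=4/3b
2) 888.889ms=4/3b +888.889ms=4/3b
3) 1777.778ms=8/3b +888.889ms=4/3b
4) 2666.667ms=4b +2000.0ms=3b
5) 4666.667ms=7b +666.667ms=1b
6) 5333.333ms=8b +888.889ms=4/3b
7) 6222.222ms=28/3b +888.889ms=4/3b
8) 7111.111ms=32/3b +2222.222ms=10/3b
9) 9333.333ms=14b +1333.333ms=2b
Σ=16b of 16 (90bpm 4/4) — PASS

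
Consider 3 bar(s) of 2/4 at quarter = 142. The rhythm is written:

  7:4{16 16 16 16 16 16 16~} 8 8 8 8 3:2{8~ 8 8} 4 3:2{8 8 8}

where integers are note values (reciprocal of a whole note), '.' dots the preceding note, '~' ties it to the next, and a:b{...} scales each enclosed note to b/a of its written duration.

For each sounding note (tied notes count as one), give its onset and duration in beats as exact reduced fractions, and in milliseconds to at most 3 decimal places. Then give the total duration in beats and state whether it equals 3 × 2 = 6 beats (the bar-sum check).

1) 0.0ms=0b +60.362ms=1/7b
2) 60.362ms=1/7b +60.362ms=1/7b
3) 120.724ms=2/7b +60.362ms=1/7b
4) 181.087ms=3/7b +60.362ms=1/7b
5) 241.449ms=4/7b +60.362ms=1/7b
6) 301.811ms=5/7b +60.362ms=1/7b
7) 362.173ms=6/7b +271.63ms=9/14b
8) 633.803ms=3/2b +211.268ms=1/2b
9) 845.07ms=2b +211.268ms=1/2b
10) 1056.338ms=5/2b +211.268ms=1/2b
11) 1267.606ms=3b +281.69ms=2/3b
12) 1549.296ms=11/3b +140.845ms=1/3b
13) 1690.141ms=4b +422.535ms=1b
14) 2112.676ms=5b +140.845ms=1/3b
15) 2253.521ms=16/3b +140.845ms=1/3b
16) 2394.366ms=17/3b +140.845ms=1/3b
Σ=6b of 6 (142bpm 2/4) — PASS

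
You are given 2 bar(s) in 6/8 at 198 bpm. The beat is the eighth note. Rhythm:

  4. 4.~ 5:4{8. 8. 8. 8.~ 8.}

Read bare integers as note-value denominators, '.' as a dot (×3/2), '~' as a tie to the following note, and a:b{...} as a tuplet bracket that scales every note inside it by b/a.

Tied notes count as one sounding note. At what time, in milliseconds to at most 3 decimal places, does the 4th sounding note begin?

note 4 onset = 42/5b = 2545.455ms

1. 0.0ms @ 0 + 909.091ms (3)
2. 909.091ms @ 3 + 1272.727ms (21/5)
3. 2181.818ms @ 36/5 + 363.636ms (6/5)
4. 2545.455ms @ 42/5 + 363.636ms (6/5)
5. 2909.091ms @ 48/5 + 727.273ms (12/5)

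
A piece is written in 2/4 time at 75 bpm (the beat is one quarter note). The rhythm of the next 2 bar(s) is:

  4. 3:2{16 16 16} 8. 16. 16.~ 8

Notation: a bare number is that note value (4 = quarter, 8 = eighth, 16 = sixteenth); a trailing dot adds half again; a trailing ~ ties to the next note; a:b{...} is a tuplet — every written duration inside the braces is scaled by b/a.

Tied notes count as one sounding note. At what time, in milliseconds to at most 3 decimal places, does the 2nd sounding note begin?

1. 0.0ms @ 0 + 1200.0ms (3/2)
2. 1200.0ms @ 3/2 + 133.333ms (1/6)
3. 1333.333ms @ 5/3 + 133.333ms (1/6)
4. 1466.667ms @ 11/6 + 133.333ms (1/6)
5. 1600.0ms @ 2 + 600.0ms (3/4)
6. 2200.0ms @ 11/4 + 300.0ms (3/8)
7. 2500.0ms @ 25/8 + 700.0ms (7/8)

note 2 onset = 3/2b = 1200.0ms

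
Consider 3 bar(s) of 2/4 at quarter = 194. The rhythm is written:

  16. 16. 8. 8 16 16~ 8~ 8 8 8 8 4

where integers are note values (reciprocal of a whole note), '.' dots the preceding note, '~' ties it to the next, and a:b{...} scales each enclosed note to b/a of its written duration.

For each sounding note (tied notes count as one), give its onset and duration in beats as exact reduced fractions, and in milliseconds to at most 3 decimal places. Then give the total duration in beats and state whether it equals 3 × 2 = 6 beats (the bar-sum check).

1) 0.0ms=0b +115.979ms=3/8b
2) 115.979ms=3/8b +115.979ms=3/8b
3) 231.959ms=3/4b +231.959ms=3/4b
4) 463.918ms=3/2b +154.639ms=1/2b
5) 618.557ms=2b +77.32ms=1/4b
6) 695.876ms=9/4b +386.598ms=5/4b
7) 1082.474ms=7/2b +154.639ms=1/2b
8) 1237.113ms=4b +154.639ms=1/2b
9) 1391.753ms=9/2b +154.639ms=1/2b
10) 1546.392ms=5b +309.278ms=1b
Σ=6b of 6 (194bpm 2/4) — PASS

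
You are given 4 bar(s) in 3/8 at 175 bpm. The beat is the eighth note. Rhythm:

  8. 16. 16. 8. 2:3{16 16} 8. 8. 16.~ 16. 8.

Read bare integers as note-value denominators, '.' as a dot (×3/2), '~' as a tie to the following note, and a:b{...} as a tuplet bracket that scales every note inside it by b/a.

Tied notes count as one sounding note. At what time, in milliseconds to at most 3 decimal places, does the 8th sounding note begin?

1. 0.0ms @ 0 + 514.286ms (3/2)
2. 514.286ms @ 3/2 + 257.143ms (3/4)
3. 771.429ms @ 9/4 + 257.143ms (3/4)
4. 1028.571ms @ 3 + 514.286ms (3/2)
5. 1542.857ms @ 9/2 + 257.143ms (3/4)
6. 1800.0ms @ 21/4 + 257.143ms (3/4)
7. 2057.143ms @ 6 + 514.286ms (3/2)
8. 2571.429ms @ 15/2 + 514.286ms (3/2)
9. 3085.714ms @ 9 + 514.286ms (3/2)
10. 3600.0ms @ 21/2 + 514.286ms (3/2)

note 8 onset = 15/2b = 2571.429ms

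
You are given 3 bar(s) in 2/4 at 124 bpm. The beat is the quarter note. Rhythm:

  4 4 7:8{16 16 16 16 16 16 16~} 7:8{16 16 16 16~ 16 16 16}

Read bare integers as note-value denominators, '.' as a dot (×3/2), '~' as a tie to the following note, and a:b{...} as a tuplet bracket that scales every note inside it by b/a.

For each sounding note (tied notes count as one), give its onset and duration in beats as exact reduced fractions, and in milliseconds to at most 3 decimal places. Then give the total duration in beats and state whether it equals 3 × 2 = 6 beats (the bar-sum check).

1) 0.0ms=0b +483.871ms=1b
2) 483.871ms=1b +483.871ms=1b
3) 967.742ms=2b +138.249ms=2/7b
4) 1105.991ms=16/7b +138.249ms=2/7b
5) 1244.24ms=18/7b +138.249ms=2/7b
6) 1382.488ms=20/7b +138.249ms=2/7b
7) 1520.737ms=22/7b +138.249ms=2/7b
8) 1658.986ms=24/7b +138.249ms=2/7b
9) 1797.235ms=26/7b +276.498ms=4/7b
10) 2073.733ms=30/7b +138.249ms=2/7b
11) 2211.982ms=32/7b +138.249ms=2/7b
12) 2350.23ms=34/7b +276.498ms=4/7b
13) 2626.728ms=38/7b +138.249ms=2/7b
14) 2764.977ms=40/7b +138.249ms=2/7b
Σ=6b of 6 (124bpm 2/4) — PASS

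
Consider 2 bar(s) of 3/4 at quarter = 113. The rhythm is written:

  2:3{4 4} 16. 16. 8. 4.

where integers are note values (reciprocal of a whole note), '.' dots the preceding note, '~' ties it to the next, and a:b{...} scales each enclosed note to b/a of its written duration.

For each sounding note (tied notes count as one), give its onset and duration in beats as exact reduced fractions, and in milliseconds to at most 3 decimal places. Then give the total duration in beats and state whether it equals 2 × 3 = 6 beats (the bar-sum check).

1) 0.0ms=0b +796.46ms=3/2b
2) 796.46ms=3/2b +796.46ms=3/2b
3) 1592.92ms=3b +199.115ms=3/8b
4) 1792.035ms=27/8b +199.115ms=3/8b
5) 1991.15ms=15/4b +398.23ms=3/4b
6) 2389.381ms=9/2b +796.46ms=3/2b
Σ=6b of 6 (113bpm 3/4) — PASS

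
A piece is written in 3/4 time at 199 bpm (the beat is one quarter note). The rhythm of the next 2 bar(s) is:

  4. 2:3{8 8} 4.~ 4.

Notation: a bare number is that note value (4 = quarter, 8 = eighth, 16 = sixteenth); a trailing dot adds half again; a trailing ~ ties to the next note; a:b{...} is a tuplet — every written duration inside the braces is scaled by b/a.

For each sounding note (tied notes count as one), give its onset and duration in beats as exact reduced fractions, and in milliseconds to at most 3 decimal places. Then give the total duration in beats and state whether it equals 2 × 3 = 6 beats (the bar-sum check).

1) 0.0ms=0b +452.261ms=3/2b
2) 452.261ms=3/2b +226.131ms=3/4b
3) 678.392ms=9/4b +226.131ms=3/4b
4) 904.523ms=3b +904.523ms=3b
Σ=6b of 6 (199bpm 3/4) — PASS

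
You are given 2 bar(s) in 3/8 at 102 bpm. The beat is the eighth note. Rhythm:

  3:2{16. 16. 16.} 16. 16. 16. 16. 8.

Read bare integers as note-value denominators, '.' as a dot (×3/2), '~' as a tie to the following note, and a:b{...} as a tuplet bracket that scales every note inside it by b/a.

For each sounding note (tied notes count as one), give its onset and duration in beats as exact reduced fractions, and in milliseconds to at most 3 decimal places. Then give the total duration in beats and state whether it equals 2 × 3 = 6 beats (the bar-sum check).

1) 0.0ms=0b +294.118ms=1/2b
2) 294.118ms=1/2b +294.118ms=1/2b
3) 588.235ms=1b +294.118ms=1/2b
4) 882.353ms=3/2b +441.176ms=3/4b
5) 1323.529ms=9/4b +441.176ms=3/4b
6) 1764.706ms=3b +441.176ms=3/4b
7) 2205.882ms=15/4b +441.176ms=3/4b
8) 2647.059ms=9/2b +882.353ms=3/2b
Σ=6b of 6 (102bpm 3/8) — PASS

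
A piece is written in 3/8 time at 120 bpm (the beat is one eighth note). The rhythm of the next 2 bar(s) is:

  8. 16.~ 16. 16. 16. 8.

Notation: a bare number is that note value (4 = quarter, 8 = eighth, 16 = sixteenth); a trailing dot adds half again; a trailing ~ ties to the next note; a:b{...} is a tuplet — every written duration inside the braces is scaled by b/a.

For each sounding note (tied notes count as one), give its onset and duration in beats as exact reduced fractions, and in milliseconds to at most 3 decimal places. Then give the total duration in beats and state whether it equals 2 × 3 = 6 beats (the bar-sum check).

1) 0.0ms=0b +750.0ms=3/2b
2) 750.0ms=3/2b +750.0ms=3/2b
3) 1500.0ms=3b +375.0ms=3/4b
4) 1875.0ms=15/4b +375.0ms=3/4b
5) 2250.0ms=9/2b +750.0ms=3/2b
Σ=6b of 6 (120bpm 3/8) — PASS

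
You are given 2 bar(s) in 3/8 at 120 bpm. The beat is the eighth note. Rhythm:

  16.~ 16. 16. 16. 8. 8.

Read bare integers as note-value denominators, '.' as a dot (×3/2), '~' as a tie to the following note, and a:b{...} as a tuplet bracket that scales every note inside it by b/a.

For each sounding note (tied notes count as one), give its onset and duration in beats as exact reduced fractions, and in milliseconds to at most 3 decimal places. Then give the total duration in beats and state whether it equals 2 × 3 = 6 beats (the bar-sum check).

1) 0.0ms=0b +750.0ms=3/2b
2) 750.0ms=3/2b +375.0ms=3/4b
3) 1125.0ms=9/4b +375.0ms=3/4b
4) 1500.0ms=3b +750.0ms=3/2b
5) 2250.0ms=9/2b +750.0ms=3/2b
Σ=6b of 6 (120bpm 3/8) — PASS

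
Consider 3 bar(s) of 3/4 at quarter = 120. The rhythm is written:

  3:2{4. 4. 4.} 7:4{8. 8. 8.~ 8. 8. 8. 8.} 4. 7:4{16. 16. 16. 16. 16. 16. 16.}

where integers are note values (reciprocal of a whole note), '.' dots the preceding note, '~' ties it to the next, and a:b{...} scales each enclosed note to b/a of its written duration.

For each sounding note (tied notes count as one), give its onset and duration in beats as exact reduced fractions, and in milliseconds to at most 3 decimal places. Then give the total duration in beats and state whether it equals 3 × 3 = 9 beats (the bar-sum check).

1) 0.0ms=0b +500.0ms=1b
2) 500.0ms=1b +500.0ms=1b
3) 1000.0ms=2b +500.0ms=1b
4) 1500.0ms=3b +214.286ms=3/7b
5) 1714.286ms=24/7b +214.286ms=3/7b
6) 1928.571ms=27/7b +428.571ms=6/7b
7) 2357.143ms=33/7b +214.286ms=3/7b
8) 2571.429ms=36/7b +214.286ms=3/7b
9) 2785.714ms=39/7b +214.286ms=3/7b
10) 3000.0ms=6b +750.0ms=3/2b
11) 3750.0ms=15/2b +107.143ms=3/14b
12) 3857.143ms=54/7b +107.143ms=3/14b
13) 3964.286ms=111/14b +107.143ms=3/14b
14) 4071.429ms=57/7b +107.143ms=3/14b
15) 4178.571ms=117/14b +107.143ms=3/14b
16) 4285.714ms=60/7b +107.143ms=3/14b
17) 4392.857ms=123/14b +107.143ms=3/14b
Σ=9b of 9 (120bpm 3/4) — PASS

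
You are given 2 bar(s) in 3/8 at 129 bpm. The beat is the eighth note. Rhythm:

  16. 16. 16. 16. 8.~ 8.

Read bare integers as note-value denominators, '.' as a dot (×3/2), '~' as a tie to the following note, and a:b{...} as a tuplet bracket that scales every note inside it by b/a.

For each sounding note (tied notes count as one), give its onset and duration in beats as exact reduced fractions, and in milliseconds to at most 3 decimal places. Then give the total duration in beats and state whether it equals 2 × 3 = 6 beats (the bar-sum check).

1) 0.0ms=0b +348.837ms=3/4b
2) 348.837ms=3/4b +348.837ms=3/4b
3) 697.674ms=3/2b +348.837ms=3/4b
4) 1046.512ms=9/4b +348.837ms=3/4b
5) 1395.349ms=3b +1395.349ms=3b
Σ=6b of 6 (129bpm 3/8) — PASS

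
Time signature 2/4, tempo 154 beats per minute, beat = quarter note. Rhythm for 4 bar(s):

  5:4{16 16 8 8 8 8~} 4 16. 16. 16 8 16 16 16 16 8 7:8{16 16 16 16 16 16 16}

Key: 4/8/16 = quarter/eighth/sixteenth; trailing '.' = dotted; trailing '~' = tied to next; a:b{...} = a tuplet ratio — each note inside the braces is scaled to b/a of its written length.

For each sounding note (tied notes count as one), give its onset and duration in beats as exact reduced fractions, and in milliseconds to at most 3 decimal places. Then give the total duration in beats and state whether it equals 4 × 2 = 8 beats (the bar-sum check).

1) 0.0ms=0b +77.922ms=1/5b
2) 77.922ms=1/5b +77.922ms=1/5b
3) 155.844ms=2/5b +155.844ms=2/5b
4) 311.688ms=4/5b +155.844ms=2/5b
5) 467.532ms=6/5b +155.844ms=2/5b
6) 623.377ms=8/5b +545.455ms=7/5b
7) 1168.831ms=3b +146.104ms=3/8b
8) 1314.935ms=27/8b +146.104ms=3/8b
9) 1461.039ms=15/4b +97.403ms=1/4b
10) 1558.442ms=4b +194.805ms=1/2b
11) 1753.247ms=9/2b +97.403ms=1/4b
12) 1850.649ms=19/4b +97.403ms=1/4b
13) 1948.052ms=5b +97.403ms=1/4b
14) 2045.455ms=21/4b +97.403ms=1/4b
15) 2142.857ms=11/2b +194.805ms=1/2b
16) 2337.662ms=6b +111.317ms=2/7b
17) 2448.98ms=44/7b +111.317ms=2/7b
18) 2560.297ms=46/7b +111.317ms=2/7b
19) 2671.614ms=48/7b +111.317ms=2/7b
20) 2782.931ms=50/7b +111.317ms=2/7b
21) 2894.249ms=52/7b +111.317ms=2/7b
22) 3005.566ms=54/7b +111.317ms=2/7b
Σ=8b of 8 (154bpm 2/4) — PASS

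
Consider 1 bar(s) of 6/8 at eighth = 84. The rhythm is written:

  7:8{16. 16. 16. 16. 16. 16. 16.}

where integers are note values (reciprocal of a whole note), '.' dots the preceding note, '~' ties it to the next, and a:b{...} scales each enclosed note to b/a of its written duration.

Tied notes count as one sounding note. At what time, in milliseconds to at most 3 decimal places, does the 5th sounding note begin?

1. 0.0ms @ 0 + 612.245ms (6/7)
2. 612.245ms @ 6/7 + 612.245ms (6/7)
3. 1224.49ms @ 12/7 + 612.245ms (6/7)
4. 1836.735ms @ 18/7 + 612.245ms (6/7)
5. 2448.98ms @ 24/7 + 612.245ms (6/7)
6. 3061.224ms @ 30/7 + 612.245ms (6/7)
7. 3673.469ms @ 36/7 + 612.245ms (6/7)

note 5 onset = 24/7b = 2448.98ms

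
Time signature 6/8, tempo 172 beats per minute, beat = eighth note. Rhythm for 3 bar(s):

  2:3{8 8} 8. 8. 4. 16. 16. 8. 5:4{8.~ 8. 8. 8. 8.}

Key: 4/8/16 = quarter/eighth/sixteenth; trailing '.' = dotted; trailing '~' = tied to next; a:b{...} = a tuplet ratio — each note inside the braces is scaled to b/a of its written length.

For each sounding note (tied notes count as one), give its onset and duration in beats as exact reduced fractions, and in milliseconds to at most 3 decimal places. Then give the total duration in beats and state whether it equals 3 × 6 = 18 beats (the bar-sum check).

1) 0.0ms=0b +523.256ms=3/2b
2) 523.256ms=3/2b +523.256ms=3/2b
3) 1046.512ms=3b +523.256ms=3/2b
4) 1569.767ms=9/2b +523.256ms=3/2b
5) 2093.023ms=6b +1046.512ms=3b
6) 3139.535ms=9b +261.628ms=3/4b
7) 3401.163ms=39/4b +261.628ms=3/4b
8) 3662.791ms=21/2b +523.256ms=3/2b
9) 4186.047ms=12b +837.209ms=12/5b
10) 5023.256ms=72/5b +418.605ms=6/5b
11) 5441.86ms=78/5b +418.605ms=6/5b
12) 5860.465ms=84/5b +418.605ms=6/5b
Σ=18b of 18 (172bpm 6/8) — PASS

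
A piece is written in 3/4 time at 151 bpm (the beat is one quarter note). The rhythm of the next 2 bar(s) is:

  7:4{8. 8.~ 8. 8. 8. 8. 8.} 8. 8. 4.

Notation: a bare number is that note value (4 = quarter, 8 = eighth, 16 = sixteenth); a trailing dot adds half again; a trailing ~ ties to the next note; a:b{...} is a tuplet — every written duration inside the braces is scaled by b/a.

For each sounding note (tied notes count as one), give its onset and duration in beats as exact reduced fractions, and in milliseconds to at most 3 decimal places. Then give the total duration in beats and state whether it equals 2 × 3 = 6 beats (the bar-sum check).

1) 0.0ms=0b +170.293ms=3/7b
2) 170.293ms=3/7b +340.587ms=6/7b
3) 510.88ms=9/7b +170.293ms=3/7b
4) 681.173ms=12/7b +170.293ms=3/7b
5) 851.466ms=15/7b +170.293ms=3/7b
6) 1021.76ms=18/7b +170.293ms=3/7b
7) 1192.053ms=3b +298.013ms=3/4b
8) 1490.066ms=15/4b +298.013ms=3/4b
9) 1788.079ms=9/2b +596.026ms=3/2b
Σ=6b of 6 (151bpm 3/4) — PASS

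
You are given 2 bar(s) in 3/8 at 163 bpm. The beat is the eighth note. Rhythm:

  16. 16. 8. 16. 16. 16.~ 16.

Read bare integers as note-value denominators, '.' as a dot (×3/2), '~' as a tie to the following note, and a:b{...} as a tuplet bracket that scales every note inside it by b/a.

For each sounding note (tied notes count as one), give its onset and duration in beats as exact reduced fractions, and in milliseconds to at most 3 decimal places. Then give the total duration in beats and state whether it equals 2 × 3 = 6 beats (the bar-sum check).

1) 0.0ms=0b +276.074ms=3/4b
2) 276.074ms=3/4b +276.074ms=3/4b
3) 552.147ms=3/2b +552.147ms=3/2b
4) 1104.294ms=3b +276.074ms=3/4b
5) 1380.368ms=15/4b +276.074ms=3/4b
6) 1656.442ms=9/2b +552.147ms=3/2b
Σ=6b of 6 (163bpm 3/8) — PASS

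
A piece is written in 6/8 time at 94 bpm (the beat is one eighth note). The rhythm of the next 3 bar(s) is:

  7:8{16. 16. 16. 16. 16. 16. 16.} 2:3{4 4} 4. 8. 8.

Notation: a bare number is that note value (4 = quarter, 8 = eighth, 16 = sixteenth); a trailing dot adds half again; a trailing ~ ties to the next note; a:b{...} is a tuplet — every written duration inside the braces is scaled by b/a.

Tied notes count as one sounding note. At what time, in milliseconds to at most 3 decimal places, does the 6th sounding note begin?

note 6 onset = 30/7b = 2735.562ms

1. 0.0ms @ 0 + 547.112ms (6/7)
2. 547.112ms @ 6/7 + 547.112ms (6/7)
3. 1094.225ms @ 12/7 + 547.112ms (6/7)
4. 1641.337ms @ 18/7 + 547.112ms (6/7)
5. 2188.45ms @ 24/7 + 547.112ms (6/7)
6. 2735.562ms @ 30/7 + 547.112ms (6/7)
7. 3282.675ms @ 36/7 + 547.112ms (6/7)
8. 3829.787ms @ 6 + 1914.894ms (3)
9. 5744.681ms @ 9 + 1914.894ms (3)
10. 7659.574ms @ 12 + 1914.894ms (3)
11. 9574.468ms @ 15 + 957.447ms (3/2)
12. 10531.915ms @ 33/2 + 957.447ms (3/2)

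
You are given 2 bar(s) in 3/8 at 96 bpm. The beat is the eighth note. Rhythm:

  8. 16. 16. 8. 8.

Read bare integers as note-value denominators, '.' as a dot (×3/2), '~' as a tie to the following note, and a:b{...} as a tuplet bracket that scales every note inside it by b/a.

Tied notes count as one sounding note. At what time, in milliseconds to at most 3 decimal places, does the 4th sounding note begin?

note 4 onset = 3b = 1875.0ms

1. 0.0ms @ 0 + 937.5ms (3/2)
2. 937.5ms @ 3/2 + 468.75ms (3/4)
3. 1406.25ms @ 9/4 + 468.75ms (3/4)
4. 1875.0ms @ 3 + 937.5ms (3/2)
5. 2812.5ms @ 9/2 + 937.5ms (3/2)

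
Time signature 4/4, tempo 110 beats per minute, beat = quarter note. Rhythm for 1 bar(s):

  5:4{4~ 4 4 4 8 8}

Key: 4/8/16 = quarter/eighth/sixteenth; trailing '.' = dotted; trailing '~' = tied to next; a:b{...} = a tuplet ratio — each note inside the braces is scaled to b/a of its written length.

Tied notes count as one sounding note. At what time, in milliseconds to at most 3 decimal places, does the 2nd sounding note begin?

note 2 onset = 8/5b = 872.727ms

1. 0.0ms @ 0 + 872.727ms (8/5)
2. 872.727ms @ 8/5 + 436.364ms (4/5)
3. 1309.091ms @ 12/5 + 436.364ms (4/5)
4. 1745.455ms @ 16/5 + 218.182ms (2/5)
5. 1963.636ms @ 18/5 + 218.182ms (2/5)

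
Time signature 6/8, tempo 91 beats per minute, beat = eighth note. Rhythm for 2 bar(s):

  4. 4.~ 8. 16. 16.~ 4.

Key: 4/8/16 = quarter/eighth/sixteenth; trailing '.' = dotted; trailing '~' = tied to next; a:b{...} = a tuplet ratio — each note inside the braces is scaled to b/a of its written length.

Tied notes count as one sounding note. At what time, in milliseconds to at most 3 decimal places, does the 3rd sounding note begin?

1. 0.0ms @ 0 + 1978.022ms (3)
2. 1978.022ms @ 3 + 2967.033ms (9/2)
3. 4945.055ms @ 15/2 + 494.505ms (3/4)
4. 5439.56ms @ 33/4 + 2472.527ms (15/4)

note 3 onset = 15/2b = 4945.055ms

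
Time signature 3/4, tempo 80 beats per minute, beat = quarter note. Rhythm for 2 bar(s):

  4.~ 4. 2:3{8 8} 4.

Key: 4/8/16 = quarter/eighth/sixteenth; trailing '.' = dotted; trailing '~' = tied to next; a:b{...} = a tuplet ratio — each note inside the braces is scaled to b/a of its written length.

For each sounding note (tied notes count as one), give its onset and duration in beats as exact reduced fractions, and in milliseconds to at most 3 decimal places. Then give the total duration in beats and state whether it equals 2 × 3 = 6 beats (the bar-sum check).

1) 0.0ms=0b +2250.0ms=3b
2) 2250.0ms=3b +562.5ms=3/4b
3) 2812.5ms=15/4b +562.5ms=3/4b
4) 3375.0ms=9/2b +1125.0ms=3/2b
Σ=6b of 6 (80bpm 3/4) — PASS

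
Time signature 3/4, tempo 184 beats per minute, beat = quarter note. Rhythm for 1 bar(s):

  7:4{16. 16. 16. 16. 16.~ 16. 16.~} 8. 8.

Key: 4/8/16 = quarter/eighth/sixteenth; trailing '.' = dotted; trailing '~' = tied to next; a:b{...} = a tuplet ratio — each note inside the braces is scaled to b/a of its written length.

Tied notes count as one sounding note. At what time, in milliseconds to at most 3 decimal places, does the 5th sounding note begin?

1. 0.0ms @ 0 + 69.876ms (3/14)
2. 69.876ms @ 3/14 + 69.876ms (3/14)
3. 139.752ms @ 3/7 + 69.876ms (3/14)
4. 209.627ms @ 9/14 + 69.876ms (3/14)
5. 279.503ms @ 6/7 + 139.752ms (3/7)
6. 419.255ms @ 9/7 + 314.441ms (27/28)
7. 733.696ms @ 9/4 + 244.565ms (3/4)

note 5 onset = 6/7b = 279.503ms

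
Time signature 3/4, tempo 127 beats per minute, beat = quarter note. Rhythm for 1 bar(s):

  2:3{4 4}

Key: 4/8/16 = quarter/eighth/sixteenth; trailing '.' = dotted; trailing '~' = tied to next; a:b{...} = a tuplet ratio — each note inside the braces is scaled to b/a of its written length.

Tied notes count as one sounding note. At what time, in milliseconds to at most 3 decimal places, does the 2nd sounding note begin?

note 2 onset = 3/2b = 708.661ms

1. 0.0ms @ 0 + 708.661ms (3/2)
2. 708.661ms @ 3/2 + 708.661ms (3/2)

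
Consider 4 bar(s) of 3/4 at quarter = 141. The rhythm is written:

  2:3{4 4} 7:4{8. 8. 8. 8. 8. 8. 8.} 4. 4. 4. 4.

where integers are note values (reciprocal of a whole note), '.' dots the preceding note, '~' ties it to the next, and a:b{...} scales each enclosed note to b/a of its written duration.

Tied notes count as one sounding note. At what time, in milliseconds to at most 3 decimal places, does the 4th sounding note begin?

note 4 onset = 24/7b = 1458.967ms

1. 0.0ms @ 0 + 638.298ms (3/2)
2. 638.298ms @ 3/2 + 638.298ms (3/2)
3. 1276.596ms @ 3 + 182.371ms (3/7)
4. 1458.967ms @ 24/7 + 182.371ms (3/7)
5. 1641.337ms @ 27/7 + 182.371ms (3/7)
6. 1823.708ms @ 30/7 + 182.371ms (3/7)
7. 2006.079ms @ 33/7 + 182.371ms (3/7)
8. 2188.45ms @ 36/7 + 182.371ms (3/7)
9. 2370.821ms @ 39/7 + 182.371ms (3/7)
10. 2553.191ms @ 6 + 638.298ms (3/2)
11. 3191.489ms @ 15/2 + 638.298ms (3/2)
12. 3829.787ms @ 9 + 638.298ms (3/2)
13. 4468.085ms @ 21/2 + 638.298ms (3/2)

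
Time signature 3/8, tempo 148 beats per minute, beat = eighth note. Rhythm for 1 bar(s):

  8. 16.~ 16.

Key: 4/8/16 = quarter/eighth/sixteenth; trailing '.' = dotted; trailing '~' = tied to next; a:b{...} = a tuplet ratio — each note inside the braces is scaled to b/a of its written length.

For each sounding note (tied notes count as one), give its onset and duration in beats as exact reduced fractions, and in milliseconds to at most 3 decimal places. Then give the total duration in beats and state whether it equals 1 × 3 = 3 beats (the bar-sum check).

1) 0.0ms=0b +608.108ms=3/2b
2) 608.108ms=3/2b +608.108ms=3/2b
Σ=3b of 3 (148bpm 3/8) — PASS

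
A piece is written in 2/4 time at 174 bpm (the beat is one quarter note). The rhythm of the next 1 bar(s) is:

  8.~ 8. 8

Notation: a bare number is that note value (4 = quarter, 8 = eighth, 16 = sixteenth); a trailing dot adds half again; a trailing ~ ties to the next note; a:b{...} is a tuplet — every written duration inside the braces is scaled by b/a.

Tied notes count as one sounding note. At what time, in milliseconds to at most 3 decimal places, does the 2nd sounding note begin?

note 2 onset = 3/2b = 517.241ms

1. 0.0ms @ 0 + 517.241ms (3/2)
2. 517.241ms @ 3/2 + 172.414ms (1/2)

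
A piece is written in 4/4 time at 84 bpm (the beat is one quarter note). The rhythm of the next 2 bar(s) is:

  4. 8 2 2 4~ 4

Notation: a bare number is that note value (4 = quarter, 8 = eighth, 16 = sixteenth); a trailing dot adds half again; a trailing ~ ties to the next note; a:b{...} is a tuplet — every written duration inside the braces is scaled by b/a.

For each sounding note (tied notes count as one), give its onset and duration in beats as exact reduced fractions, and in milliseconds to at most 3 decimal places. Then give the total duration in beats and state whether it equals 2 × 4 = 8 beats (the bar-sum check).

1) 0.0ms=0b +1071.429ms=3/2b
2) 1071.429ms=3/2b +357.143ms=1/2b
3) 1428.571ms=2b +1428.571ms=2b
4) 2857.143ms=4b +1428.571ms=2b
5) 4285.714ms=6b +1428.571ms=2b
Σ=8b of 8 (84bpm 4/4) — PASS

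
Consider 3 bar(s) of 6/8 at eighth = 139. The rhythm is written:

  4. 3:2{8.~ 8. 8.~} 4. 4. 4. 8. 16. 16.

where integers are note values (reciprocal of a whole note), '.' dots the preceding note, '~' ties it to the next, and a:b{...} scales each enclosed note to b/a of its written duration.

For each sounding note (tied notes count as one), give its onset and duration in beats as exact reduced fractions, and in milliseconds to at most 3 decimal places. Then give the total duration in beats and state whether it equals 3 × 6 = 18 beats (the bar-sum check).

1) 0.0ms=0b +1294.964ms=3b
2) 1294.964ms=3b +863.309ms=2b
3) 2158.273ms=5b +1726.619ms=4b
4) 3884.892ms=9b +1294.964ms=3b
5) 5179.856ms=12b +1294.964ms=3b
6) 6474.82ms=15b +647.482ms=3/2b
7) 7122.302ms=33/2b +323.741ms=3/4b
8) 7446.043ms=69/4b +323.741ms=3/4b
Σ=18b of 18 (139bpm 6/8) — PASS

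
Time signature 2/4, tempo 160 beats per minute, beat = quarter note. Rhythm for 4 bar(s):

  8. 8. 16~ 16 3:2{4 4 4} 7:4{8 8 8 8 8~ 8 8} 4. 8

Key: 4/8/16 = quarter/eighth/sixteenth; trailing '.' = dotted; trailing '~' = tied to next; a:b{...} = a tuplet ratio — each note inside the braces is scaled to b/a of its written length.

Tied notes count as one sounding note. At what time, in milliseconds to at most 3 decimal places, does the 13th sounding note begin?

1. 0.0ms @ 0 + 281.25ms (3/4)
2. 281.25ms @ 3/4 + 281.25ms (3/4)
3. 562.5ms @ 3/2 + 187.5ms (1/2)
4. 750.0ms @ 2 + 250.0ms (2/3)
5. 1000.0ms @ 8/3 + 250.0ms (2/3)
6. 1250.0ms @ 10/3 + 250.0ms (2/3)
7. 1500.0ms @ 4 + 107.143ms (2/7)
8. 1607.143ms @ 30/7 + 107.143ms (2/7)
9. 1714.286ms @ 32/7 + 107.143ms (2/7)
10. 1821.429ms @ 34/7 + 107.143ms (2/7)
11. 1928.571ms @ 36/7 + 214.286ms (4/7)
12. 2142.857ms @ 40/7 + 107.143ms (2/7)
13. 2250.0ms @ 6 + 562.5ms (3/2)
14. 2812.5ms @ 15/2 + 187.5ms (1/2)

note 13 onset = 6b = 2250.0ms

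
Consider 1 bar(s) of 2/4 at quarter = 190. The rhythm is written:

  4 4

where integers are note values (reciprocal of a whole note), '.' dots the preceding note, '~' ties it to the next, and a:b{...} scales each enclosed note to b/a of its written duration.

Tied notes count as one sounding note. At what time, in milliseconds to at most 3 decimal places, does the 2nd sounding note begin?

note 2 onset = 1b = 315.789ms

1. 0.0ms @ 0 + 315.789ms (1)
2. 315.789ms @ 1 + 315.789ms (1)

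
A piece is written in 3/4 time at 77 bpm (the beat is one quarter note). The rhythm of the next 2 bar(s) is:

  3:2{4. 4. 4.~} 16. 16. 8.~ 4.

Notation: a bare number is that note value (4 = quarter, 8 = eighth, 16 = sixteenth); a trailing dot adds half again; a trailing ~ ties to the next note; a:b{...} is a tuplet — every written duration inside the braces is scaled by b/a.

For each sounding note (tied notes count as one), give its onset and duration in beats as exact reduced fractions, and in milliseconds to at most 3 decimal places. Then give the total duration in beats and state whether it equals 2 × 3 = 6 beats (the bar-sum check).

1) 0.0ms=0b +779.221ms=1b
2) 779.221ms=1b +779.221ms=1b
3) 1558.442ms=2b +1071.429ms=11/8b
4) 2629.87ms=27/8b +292.208ms=3/8b
5) 2922.078ms=15/4b +1753.247ms=9/4b
Σ=6b of 6 (77bpm 3/4) — PASS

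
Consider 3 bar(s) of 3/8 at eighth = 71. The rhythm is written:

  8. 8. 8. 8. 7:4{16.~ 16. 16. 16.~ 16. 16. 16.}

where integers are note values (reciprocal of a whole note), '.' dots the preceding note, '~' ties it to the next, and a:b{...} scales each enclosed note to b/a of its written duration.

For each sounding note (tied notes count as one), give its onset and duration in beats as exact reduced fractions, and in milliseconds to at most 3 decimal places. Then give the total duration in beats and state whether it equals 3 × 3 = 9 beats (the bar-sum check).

1) 0.0ms=0b +1267.606ms=3/2b
2) 1267.606ms=3/2b +1267.606ms=3/2b
3) 2535.211ms=3b +1267.606ms=3/2b
4) 3802.817ms=9/2b +1267.606ms=3/2b
5) 5070.423ms=6b +724.346ms=6/7b
6) 5794.769ms=48/7b +362.173ms=3/7b
7) 6156.942ms=51/7b +724.346ms=6/7b
8) 6881.288ms=57/7b +362.173ms=3/7b
9) 7243.461ms=60/7b +362.173ms=3/7b
Σ=9b of 9 (71bpm 3/8) — PASS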